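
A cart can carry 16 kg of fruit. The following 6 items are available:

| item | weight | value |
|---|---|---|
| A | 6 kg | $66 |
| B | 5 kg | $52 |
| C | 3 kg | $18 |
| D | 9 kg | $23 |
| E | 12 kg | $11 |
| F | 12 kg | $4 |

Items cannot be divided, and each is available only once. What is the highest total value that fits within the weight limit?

Check high-value combinations within 16 kg:
- A+B+C: weight 6+5+3=14, value 66+52+18=136
- A+B: weight 6+5=11, value 66+52=118
- A+D: weight 6+9=15, value 66+23=89
Best: $136.

$136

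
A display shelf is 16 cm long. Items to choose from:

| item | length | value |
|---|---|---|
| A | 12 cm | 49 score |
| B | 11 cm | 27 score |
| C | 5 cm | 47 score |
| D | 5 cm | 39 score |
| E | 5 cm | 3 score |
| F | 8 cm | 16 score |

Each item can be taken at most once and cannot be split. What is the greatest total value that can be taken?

89 score

Check high-value combinations within 16 cm:
- C+D+E: length 5+5+5=15, value 47+39+3=89
- C+D: length 5+5=10, value 47+39=86
- B+C: length 11+5=16, value 27+47=74
- B+D: length 11+5=16, value 27+39=66
Best: 89 score.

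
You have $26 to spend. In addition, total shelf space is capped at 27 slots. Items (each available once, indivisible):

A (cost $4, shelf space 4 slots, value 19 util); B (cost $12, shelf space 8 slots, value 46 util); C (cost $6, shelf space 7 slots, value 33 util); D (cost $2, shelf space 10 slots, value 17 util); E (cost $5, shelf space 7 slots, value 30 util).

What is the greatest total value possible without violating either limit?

109 util

Feasible sets respecting both limits:
- B+C+E: cost 23, shelf space 22, value 109
- A+B+C: cost 22, shelf space 19, value 98
- B+C+D: cost 20, shelf space 25, value 96
Best: 109 util.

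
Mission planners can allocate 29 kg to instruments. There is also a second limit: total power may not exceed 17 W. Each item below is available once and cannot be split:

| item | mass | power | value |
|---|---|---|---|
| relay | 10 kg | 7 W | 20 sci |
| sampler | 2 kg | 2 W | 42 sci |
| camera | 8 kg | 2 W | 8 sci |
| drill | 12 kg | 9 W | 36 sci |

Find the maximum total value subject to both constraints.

86 sci

Feasible sets respecting both limits:
- sampler+camera+drill: mass 22, power 13, value 86
- sampler+drill: mass 14, power 11, value 78
- relay+sampler+camera: mass 20, power 11, value 70
Best: 86 sci.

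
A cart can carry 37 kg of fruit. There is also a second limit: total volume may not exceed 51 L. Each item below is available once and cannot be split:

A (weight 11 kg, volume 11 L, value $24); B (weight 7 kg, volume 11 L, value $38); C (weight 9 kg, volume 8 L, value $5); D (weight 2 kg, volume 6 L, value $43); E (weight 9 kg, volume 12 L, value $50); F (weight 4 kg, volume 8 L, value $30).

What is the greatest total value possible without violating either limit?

$185

Feasible sets respecting both limits:
- A+B+D+E+F: weight 33, volume 48, value 185
- B+C+D+E+F: weight 31, volume 45, value 166
- B+D+E+F: weight 22, volume 37, value 161
Best: $185.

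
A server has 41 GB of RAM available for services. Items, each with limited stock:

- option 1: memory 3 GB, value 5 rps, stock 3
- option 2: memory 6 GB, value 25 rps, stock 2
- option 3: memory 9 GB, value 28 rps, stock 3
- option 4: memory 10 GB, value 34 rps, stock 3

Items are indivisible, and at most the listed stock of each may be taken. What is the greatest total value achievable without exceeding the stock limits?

Best selections within memory 41 and stock limits:
- 2×option 2 + 1×option 3 + 2×option 4: memory 41, value 146
- 2×option 2 + 2×option 3 + 1×option 4: memory 40, value 140
- 2×option 2 + 3×option 3: memory 39, value 134
Best: 146 rps.

146 rps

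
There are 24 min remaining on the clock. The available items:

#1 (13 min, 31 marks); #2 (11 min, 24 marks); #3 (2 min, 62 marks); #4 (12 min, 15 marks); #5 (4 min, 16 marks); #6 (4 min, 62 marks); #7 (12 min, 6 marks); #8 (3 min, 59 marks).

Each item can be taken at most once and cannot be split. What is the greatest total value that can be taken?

223 marks

Check high-value combinations within 24 min:
- #2+#3+#5+#6+#8: time 11+2+4+4+3=24, value 24+62+16+62+59=223
- #1+#3+#6+#8: time 13+2+4+3=22, value 31+62+62+59=214
- #2+#3+#6+#8: time 11+2+4+3=20, value 24+62+62+59=207
- #3+#5+#6+#8: time 2+4+4+3=13, value 62+16+62+59=199
Best: 223 marks.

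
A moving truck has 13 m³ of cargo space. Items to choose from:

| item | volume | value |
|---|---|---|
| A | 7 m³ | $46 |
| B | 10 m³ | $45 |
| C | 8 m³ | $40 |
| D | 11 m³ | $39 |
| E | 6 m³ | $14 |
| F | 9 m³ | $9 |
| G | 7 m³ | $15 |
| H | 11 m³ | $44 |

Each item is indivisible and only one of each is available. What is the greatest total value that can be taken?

$60

This is a 0/1 knapsack; check combinations near the capacity.
- A+E: volume 7+6=13, value 46+14=60
- A: volume 7, value 46
- B: volume 10, value 45
Best: $60.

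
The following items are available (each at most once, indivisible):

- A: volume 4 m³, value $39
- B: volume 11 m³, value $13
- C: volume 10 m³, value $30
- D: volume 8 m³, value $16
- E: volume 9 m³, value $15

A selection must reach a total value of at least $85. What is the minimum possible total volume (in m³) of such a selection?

Subsets with value ≥ 85, sorted by total volume:
- A+C+D: volume 22, value 85
- A+C+D+E: volume 31, value 100
Minimum volume: 22 m³.

22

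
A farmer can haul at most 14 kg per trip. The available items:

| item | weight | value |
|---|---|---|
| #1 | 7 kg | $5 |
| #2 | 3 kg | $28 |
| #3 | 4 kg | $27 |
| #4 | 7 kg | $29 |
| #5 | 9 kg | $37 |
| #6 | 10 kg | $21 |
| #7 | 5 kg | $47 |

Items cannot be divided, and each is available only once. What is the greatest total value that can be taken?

$102

This is a 0/1 knapsack; check combinations near the capacity.
- #2+#3+#7: weight 3+4+5=12, value 28+27+47=102
- #2+#3+#4: weight 3+4+7=14, value 28+27+29=84
- #5+#7: weight 9+5=14, value 37+47=84
Best: $102.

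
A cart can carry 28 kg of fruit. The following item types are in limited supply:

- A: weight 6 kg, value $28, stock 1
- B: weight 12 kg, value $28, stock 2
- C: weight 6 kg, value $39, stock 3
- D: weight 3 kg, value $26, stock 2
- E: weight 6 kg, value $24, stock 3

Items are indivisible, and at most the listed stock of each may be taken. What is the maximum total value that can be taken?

Top feasible selections:
- 1×A + 3×C + 1×D: weight 27, value 171
- 3×C + 2×D: weight 24, value 169
- 3×C + 1×D + 1×E: weight 27, value 167
Best: $171.

$171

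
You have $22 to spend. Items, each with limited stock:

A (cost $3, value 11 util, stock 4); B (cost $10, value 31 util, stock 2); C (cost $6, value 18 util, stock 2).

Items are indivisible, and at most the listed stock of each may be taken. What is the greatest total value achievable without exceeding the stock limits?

75 util

Best selections within cost 22 and stock limits:
- 4×A + 1×B: cost 22, value 75
- 2×A + 1×B + 1×C: cost 22, value 71
Best: 75 util.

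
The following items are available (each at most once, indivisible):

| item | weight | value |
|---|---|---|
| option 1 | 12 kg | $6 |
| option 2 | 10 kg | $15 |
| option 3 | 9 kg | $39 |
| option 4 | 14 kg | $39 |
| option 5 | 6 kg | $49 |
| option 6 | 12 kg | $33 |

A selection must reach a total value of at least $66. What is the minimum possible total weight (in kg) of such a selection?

15

Subsets with value ≥ 66, sorted by total weight:
- option 3+option 5: weight 15, value 88
- option 5+option 6: weight 18, value 82
Minimum weight: 15 kg.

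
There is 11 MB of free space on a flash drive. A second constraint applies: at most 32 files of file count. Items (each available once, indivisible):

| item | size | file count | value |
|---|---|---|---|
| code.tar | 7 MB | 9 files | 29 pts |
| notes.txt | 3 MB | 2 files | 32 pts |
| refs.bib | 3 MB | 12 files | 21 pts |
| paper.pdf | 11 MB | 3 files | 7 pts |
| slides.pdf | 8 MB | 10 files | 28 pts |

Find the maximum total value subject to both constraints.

61 pts

Feasible sets respecting both limits:
- code.tar+notes.txt: size 10, file count 11, value 61
- notes.txt+slides.pdf: size 11, file count 12, value 60
- notes.txt+refs.bib: size 6, file count 14, value 53
Best: 61 pts.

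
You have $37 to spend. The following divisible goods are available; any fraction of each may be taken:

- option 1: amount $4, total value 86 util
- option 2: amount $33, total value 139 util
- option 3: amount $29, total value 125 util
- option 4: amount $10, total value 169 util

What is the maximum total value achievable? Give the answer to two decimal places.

Take in order of value per unit:
- option 1 (86/4 per unit): all 4 → value 86, running total 86.00
- option 4 (169/10 per unit): all 10 → value 169, running total 255.00
- option 3 (125/29 per unit): 23 of 29 → value 23×125/29 = 99.1379, running total 354.14
Total 354.14.

354.14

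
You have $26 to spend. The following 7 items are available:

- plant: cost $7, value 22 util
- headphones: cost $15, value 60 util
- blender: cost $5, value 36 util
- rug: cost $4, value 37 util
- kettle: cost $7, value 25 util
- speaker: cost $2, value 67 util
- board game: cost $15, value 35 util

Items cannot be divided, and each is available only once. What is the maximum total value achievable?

200 util

Check high-value combinations within $26:
- headphones+blender+rug+speaker: cost 15+5+4+2=26, value 60+36+37+67=200
- plant+blender+rug+kettle+speaker: cost 7+5+4+7+2=25, value 22+36+37+25+67=187
- blender+rug+speaker+board game: cost 5+4+2+15=26, value 36+37+67+35=175
- blender+rug+kettle+speaker: cost 5+4+7+2=18, value 36+37+25+67=165
- headphones+rug+speaker: cost 15+4+2=21, value 60+37+67=164
Best: 200 util.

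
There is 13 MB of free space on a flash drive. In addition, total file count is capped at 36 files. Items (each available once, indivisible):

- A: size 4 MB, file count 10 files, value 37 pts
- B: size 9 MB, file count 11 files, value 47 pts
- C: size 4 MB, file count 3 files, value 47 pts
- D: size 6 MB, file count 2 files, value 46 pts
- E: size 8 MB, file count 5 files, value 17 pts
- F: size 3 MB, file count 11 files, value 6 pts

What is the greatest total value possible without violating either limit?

99 pts

Feasible sets respecting both limits:
- C+D+F: size 13, file count 16, value 99
- B+C: size 13, file count 14, value 94
- C+D: size 10, file count 5, value 93
- A+C+F: size 11, file count 24, value 90
Best: 99 pts.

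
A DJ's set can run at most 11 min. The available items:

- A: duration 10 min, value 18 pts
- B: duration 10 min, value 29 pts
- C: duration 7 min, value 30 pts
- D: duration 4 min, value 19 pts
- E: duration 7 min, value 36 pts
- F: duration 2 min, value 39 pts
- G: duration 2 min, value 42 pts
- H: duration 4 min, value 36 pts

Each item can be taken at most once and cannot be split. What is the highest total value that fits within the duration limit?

117 pts

Check high-value combinations within 11 min:
- F+G+H: duration 2+2+4=8, value 39+42+36=117
- E+F+G: duration 7+2+2=11, value 36+39+42=117
- C+F+G: duration 7+2+2=11, value 30+39+42=111
- D+F+G: duration 4+2+2=8, value 19+39+42=100
Best: 117 pts.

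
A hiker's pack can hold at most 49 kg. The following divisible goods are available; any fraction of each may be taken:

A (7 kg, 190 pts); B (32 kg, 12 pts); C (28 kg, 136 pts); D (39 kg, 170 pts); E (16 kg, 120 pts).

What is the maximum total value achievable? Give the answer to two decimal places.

436.29

Take in order of value per unit:
- A (190/7 per unit): all 7 → value 190, running total 190.00
- E (120/16 per unit): all 16 → value 120, running total 310.00
- C (136/28 per unit): 26 of 28 → value 26×136/28 = 126.2857, running total 436.29
Total 436.29.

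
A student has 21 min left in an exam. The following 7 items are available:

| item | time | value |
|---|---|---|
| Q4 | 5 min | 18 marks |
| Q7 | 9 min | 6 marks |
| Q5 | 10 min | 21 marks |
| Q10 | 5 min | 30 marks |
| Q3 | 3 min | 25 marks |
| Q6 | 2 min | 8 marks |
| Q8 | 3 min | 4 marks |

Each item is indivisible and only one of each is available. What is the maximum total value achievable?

Check high-value combinations within 21 min:
- Q4+Q10+Q3+Q6+Q8: time 5+5+3+2+3=18, value 18+30+25+8+4=85
- Q5+Q10+Q3+Q6: time 10+5+3+2=20, value 21+30+25+8=84
- Q4+Q10+Q3+Q6: time 5+5+3+2=15, value 18+30+25+8=81
- Q5+Q10+Q3+Q8: time 10+5+3+3=21, value 21+30+25+4=80
- Q4+Q10+Q3+Q8: time 5+5+3+3=16, value 18+30+25+4=77
Best: 85 marks.

85 marks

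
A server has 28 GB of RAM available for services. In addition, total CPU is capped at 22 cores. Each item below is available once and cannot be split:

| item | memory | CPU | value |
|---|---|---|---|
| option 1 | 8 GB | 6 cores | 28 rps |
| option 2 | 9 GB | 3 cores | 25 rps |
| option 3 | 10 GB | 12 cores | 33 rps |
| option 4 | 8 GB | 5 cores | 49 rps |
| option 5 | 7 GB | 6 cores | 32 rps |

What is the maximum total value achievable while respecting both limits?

Feasible sets respecting both limits:
- option 1+option 4+option 5: memory 23, CPU 17, value 109
- option 2+option 3+option 4: memory 27, CPU 20, value 107
- option 2+option 4+option 5: memory 24, CPU 14, value 106
- option 1+option 2+option 4: memory 25, CPU 14, value 102
Best: 109 rps.

109 rps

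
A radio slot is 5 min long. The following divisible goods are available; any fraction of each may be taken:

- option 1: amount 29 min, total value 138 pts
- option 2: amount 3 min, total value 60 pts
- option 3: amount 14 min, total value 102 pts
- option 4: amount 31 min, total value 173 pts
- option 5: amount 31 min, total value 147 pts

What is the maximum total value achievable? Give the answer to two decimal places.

74.57

Take in order of value per unit:
- option 2 (60/3 per unit): all 3 → value 60, running total 60.00
- option 3 (102/14 per unit): 2 of 14 → value 2×102/14 = 14.5714, running total 74.57
Total 74.57.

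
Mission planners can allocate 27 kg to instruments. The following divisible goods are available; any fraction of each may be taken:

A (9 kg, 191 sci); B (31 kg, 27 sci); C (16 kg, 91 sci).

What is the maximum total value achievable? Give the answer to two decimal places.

283.74

Take in order of value per unit:
- A (191/9 per unit): all 9 → value 191, running total 191.00
- C (91/16 per unit): all 16 → value 91, running total 282.00
- B (27/31 per unit): 2 of 31 → value 2×27/31 = 1.7419, running total 283.74
Total 283.74.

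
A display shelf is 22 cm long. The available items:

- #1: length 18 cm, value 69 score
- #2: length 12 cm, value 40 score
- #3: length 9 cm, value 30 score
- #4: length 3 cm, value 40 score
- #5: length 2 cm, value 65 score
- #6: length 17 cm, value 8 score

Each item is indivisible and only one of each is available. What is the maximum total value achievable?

145 score

Check high-value combinations within 22 cm:
- #2+#4+#5: length 12+3+2=17, value 40+40+65=145
- #3+#4+#5: length 9+3+2=14, value 30+40+65=135
- #1+#5: length 18+2=20, value 69+65=134
- #4+#5+#6: length 3+2+17=22, value 40+65+8=113
- #1+#4: length 18+3=21, value 69+40=109
Best: 145 score.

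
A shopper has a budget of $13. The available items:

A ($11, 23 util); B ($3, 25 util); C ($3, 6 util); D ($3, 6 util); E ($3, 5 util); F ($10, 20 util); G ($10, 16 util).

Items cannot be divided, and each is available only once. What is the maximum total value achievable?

45 util

Check high-value combinations within $13:
- B+F: cost 3+10=13, value 25+20=45
- B+C+D+E: cost 3+3+3+3=12, value 25+6+6+5=42
- B+G: cost 3+10=13, value 25+16=41
Best: 45 util.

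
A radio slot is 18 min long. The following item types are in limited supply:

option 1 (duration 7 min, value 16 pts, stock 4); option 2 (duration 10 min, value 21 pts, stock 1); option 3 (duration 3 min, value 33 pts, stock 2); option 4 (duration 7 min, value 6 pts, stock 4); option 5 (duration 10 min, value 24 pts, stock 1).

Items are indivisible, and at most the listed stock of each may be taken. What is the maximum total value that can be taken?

90 pts

Top feasible selections:
- 2×option 3 + 1×option 5: duration 16, value 90
- 1×option 2 + 2×option 3: duration 16, value 87
- 1×option 1 + 2×option 3: duration 13, value 82
Best: 90 pts.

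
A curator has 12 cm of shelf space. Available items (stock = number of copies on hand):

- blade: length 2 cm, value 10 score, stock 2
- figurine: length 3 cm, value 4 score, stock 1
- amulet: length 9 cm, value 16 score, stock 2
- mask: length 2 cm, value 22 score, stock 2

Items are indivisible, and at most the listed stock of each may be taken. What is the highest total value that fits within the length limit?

68 score

Top feasible selections:
- 2×blade + 1×figurine + 2×mask: length 11, value 68
- 2×blade + 2×mask: length 8, value 64
- 1×blade + 1×figurine + 2×mask: length 9, value 58
- 1×blade + 2×mask: length 6, value 54
Best: 68 score.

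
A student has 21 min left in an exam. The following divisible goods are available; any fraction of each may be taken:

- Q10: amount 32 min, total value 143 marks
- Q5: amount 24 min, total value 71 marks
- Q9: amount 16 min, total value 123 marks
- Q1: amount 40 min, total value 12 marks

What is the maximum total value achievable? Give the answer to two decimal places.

Take in order of value per unit:
- Q9 (123/16 per unit): all 16 → value 123, running total 123.00
- Q10 (143/32 per unit): 5 of 32 → value 5×143/32 = 22.3438, running total 145.34
Total 145.34.

145.34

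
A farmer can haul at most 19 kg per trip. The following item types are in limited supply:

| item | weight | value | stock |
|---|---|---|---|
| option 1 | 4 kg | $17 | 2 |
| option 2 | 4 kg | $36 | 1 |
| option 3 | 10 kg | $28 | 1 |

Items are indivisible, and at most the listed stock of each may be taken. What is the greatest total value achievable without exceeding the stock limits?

$81

Top feasible selections:
- 1×option 1 + 1×option 2 + 1×option 3: weight 18, value 81
- 2×option 1 + 1×option 2: weight 12, value 70
- 1×option 2 + 1×option 3: weight 14, value 64
Best: $81.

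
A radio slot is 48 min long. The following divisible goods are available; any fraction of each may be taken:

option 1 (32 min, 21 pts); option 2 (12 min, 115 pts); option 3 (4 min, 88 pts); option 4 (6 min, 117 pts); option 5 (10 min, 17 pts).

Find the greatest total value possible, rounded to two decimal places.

Take in order of value per unit:
- option 3 (88/4 per unit): all 4 → value 88, running total 88.00
- option 4 (117/6 per unit): all 6 → value 117, running total 205.00
- option 2 (115/12 per unit): all 12 → value 115, running total 320.00
- option 5 (17/10 per unit): all 10 → value 17, running total 337.00
- option 1 (21/32 per unit): 16 of 32 → value 16×21/32 = 10.5000, running total 347.50
Total 347.50.

347.50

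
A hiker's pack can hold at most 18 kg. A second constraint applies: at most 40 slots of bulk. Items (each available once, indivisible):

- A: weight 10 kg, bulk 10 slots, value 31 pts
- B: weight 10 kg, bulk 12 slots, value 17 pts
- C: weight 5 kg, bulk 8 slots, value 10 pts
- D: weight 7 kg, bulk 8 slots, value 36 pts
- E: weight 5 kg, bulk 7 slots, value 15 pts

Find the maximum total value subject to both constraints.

Feasible sets respecting both limits:
- A+D: weight 17, bulk 18, value 67
- C+D+E: weight 17, bulk 23, value 61
- B+D: weight 17, bulk 20, value 53
- D+E: weight 12, bulk 15, value 51
Best: 67 pts.

67 pts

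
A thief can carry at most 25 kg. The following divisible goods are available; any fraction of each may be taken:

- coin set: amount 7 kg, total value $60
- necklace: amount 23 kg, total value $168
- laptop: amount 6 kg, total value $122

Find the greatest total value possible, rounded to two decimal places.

Take in order of value per unit:
- laptop (122/6 per unit): all 6 → value 122, running total 122.00
- coin set (60/7 per unit): all 7 → value 60, running total 182.00
- necklace (168/23 per unit): 12 of 23 → value 12×168/23 = 87.6522, running total 269.65
Total 269.65.

269.65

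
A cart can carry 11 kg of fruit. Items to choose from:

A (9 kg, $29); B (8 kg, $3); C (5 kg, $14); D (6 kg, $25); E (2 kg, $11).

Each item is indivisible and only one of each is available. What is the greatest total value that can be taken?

$40

Check high-value combinations within 11 kg:
- A+E: weight 9+2=11, value 29+11=40
- C+D: weight 5+6=11, value 14+25=39
- D+E: weight 6+2=8, value 25+11=36
- A: weight 9, value 29
- D: weight 6, value 25
Best: $40.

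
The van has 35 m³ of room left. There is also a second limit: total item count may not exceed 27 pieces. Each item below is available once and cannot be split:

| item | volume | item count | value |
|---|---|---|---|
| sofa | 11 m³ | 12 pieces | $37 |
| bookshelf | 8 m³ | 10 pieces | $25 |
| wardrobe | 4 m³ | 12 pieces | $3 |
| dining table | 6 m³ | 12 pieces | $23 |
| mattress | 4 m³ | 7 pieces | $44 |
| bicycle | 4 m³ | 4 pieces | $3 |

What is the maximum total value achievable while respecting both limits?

Feasible sets respecting both limits:
- sofa+mattress+bicycle: volume 19, item count 23, value 84
- sofa+mattress: volume 15, item count 19, value 81
- bookshelf+mattress+bicycle: volume 16, item count 21, value 72
- dining table+mattress+bicycle: volume 14, item count 23, value 70
Best: $84.

$84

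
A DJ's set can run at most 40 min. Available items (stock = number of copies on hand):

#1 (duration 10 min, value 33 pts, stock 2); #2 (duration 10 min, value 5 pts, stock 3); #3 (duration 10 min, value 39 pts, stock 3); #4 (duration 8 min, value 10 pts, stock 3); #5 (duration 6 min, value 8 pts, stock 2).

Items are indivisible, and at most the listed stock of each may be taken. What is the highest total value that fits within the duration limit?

150 pts

Best selections within duration 40 and stock limits:
- 1×#1 + 3×#3: duration 40, value 150
- 2×#1 + 2×#3: duration 40, value 144
Best: 150 pts.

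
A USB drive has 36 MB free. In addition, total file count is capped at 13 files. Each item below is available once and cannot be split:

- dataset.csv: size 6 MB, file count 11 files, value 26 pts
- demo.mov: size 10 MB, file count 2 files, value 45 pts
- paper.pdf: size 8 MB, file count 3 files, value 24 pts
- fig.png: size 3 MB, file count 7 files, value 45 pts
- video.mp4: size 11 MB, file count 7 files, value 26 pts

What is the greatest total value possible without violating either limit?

114 pts

Feasible sets respecting both limits:
- demo.mov+paper.pdf+fig.png: size 21, file count 12, value 114
- demo.mov+paper.pdf+video.mp4: size 29, file count 12, value 95
- demo.mov+fig.png: size 13, file count 9, value 90
- dataset.csv+demo.mov: size 16, file count 13, value 71
Best: 114 pts.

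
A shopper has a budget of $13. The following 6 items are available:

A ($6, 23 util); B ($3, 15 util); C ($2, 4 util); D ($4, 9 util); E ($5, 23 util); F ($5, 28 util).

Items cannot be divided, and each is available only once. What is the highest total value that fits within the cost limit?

66 util

Check high-value combinations within $13:
- B+E+F: cost 3+5+5=13, value 15+23+28=66
- C+E+F: cost 2+5+5=12, value 4+23+28=55
- A+C+F: cost 6+2+5=13, value 23+4+28=55
- B+D+F: cost 3+4+5=12, value 15+9+28=52
- E+F: cost 5+5=10, value 23+28=51
Best: 66 util.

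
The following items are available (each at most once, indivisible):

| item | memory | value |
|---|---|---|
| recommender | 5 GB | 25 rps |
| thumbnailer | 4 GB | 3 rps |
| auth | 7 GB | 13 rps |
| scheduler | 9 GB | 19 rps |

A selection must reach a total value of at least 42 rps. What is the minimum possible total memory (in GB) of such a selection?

Subsets with value ≥ 42, sorted by total memory:
- recommender+scheduler: memory 14, value 44
- recommender+thumbnailer+scheduler: memory 18, value 47
- recommender+auth+scheduler: memory 21, value 57
- recommender+thumbnailer+auth+scheduler: memory 25, value 60
Minimum memory: 14 GB.

14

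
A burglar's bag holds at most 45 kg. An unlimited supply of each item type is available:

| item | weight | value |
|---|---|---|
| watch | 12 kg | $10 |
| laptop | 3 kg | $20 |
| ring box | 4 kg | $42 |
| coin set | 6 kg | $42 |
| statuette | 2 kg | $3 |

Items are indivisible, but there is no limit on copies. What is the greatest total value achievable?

Best value-per-unit is ring box at 42/4, and filling with it alone uses weight 11×4=44. No mix of the others beats 11×42 = 462.

$462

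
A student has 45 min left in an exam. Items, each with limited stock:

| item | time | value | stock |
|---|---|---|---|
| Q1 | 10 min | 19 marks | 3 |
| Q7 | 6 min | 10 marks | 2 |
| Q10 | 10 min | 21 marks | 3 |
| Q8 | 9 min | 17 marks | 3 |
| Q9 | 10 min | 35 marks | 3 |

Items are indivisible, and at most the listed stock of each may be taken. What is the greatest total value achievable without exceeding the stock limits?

Best selections within time 45 and stock limits:
- 1×Q7 + 1×Q8 + 3×Q9: time 45, value 132
- 1×Q10 + 3×Q9: time 40, value 126
Best: 132 marks.

132 marks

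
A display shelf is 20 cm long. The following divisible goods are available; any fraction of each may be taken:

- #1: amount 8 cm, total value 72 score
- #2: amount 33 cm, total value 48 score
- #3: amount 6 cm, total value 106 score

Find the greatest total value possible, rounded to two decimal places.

186.73

Take in order of value per unit:
- #3 (106/6 per unit): all 6 → value 106, running total 106.00
- #1 (72/8 per unit): all 8 → value 72, running total 178.00
- #2 (48/33 per unit): 6 of 33 → value 6×48/33 = 8.7273, running total 186.73
Total 186.73.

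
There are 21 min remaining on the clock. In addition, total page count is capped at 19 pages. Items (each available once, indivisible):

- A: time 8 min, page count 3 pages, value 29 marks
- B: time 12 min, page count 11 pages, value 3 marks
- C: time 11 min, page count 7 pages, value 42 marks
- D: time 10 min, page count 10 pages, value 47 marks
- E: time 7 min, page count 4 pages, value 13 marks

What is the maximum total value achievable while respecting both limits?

89 marks

Feasible sets respecting both limits:
- C+D: time 21, page count 17, value 89
- A+D: time 18, page count 13, value 76
- A+C: time 19, page count 10, value 71
Best: 89 marks.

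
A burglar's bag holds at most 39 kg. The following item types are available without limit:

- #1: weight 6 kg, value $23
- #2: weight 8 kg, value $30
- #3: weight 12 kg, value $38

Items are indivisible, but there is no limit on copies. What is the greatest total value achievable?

$145

Best value-per-unit is #1 at 23/6; filling with it alone gives 6×23 = 138.
Optimal mix: 5×#1 + 1×#2 → weight 38, value 145.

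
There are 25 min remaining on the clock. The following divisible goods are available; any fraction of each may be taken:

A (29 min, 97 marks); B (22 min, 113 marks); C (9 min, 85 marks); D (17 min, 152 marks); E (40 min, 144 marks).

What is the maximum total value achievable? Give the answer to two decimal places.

228.06

Take in order of value per unit:
- C (85/9 per unit): all 9 → value 85, running total 85.00
- D (152/17 per unit): 16 of 17 → value 16×152/17 = 143.0588, running total 228.06
Total 228.06.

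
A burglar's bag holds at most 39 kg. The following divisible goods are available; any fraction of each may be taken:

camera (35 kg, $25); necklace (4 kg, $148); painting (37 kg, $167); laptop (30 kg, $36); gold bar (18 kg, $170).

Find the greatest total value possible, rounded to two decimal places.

Take in order of value per unit:
- necklace (148/4 per unit): all 4 → value 148, running total 148.00
- gold bar (170/18 per unit): all 18 → value 170, running total 318.00
- painting (167/37 per unit): 17 of 37 → value 17×167/37 = 76.7297, running total 394.73
Total 394.73.

394.73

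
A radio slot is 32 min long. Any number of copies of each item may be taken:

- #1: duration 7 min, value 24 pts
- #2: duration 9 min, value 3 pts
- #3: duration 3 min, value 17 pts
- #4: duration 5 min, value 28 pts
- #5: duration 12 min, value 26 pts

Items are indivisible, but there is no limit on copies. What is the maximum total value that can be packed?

Best value-per-unit is #3 at 17/3; filling with it alone gives 10×17 = 170.
Optimal mix: 9×#3 + 1×#4 → duration 32, value 181.

181 pts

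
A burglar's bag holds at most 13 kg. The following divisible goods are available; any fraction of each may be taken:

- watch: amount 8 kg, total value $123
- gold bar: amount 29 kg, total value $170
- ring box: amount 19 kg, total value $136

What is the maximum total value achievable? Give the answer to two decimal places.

158.79

Take in order of value per unit:
- watch (123/8 per unit): all 8 → value 123, running total 123.00
- ring box (136/19 per unit): 5 of 19 → value 5×136/19 = 35.7895, running total 158.79
Total 158.79.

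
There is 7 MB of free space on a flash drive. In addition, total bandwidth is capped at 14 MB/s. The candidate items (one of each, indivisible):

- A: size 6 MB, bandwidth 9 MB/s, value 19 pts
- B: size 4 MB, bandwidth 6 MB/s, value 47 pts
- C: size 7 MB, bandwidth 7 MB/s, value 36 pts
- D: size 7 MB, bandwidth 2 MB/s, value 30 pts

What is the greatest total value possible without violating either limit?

47 pts

Feasible sets respecting both limits:
- B: size 4, bandwidth 6, value 47
- C: size 7, bandwidth 7, value 36
- D: size 7, bandwidth 2, value 30
Best: 47 pts.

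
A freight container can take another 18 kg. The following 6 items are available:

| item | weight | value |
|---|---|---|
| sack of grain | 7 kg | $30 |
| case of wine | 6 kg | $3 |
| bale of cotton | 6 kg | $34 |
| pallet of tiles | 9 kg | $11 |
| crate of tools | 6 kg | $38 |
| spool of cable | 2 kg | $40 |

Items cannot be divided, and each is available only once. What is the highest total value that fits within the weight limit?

$112

This is a 0/1 knapsack; check combinations near the capacity.
- bale of cotton+crate of tools+spool of cable: weight 6+6+2=14, value 34+38+40=112
- sack of grain+crate of tools+spool of cable: weight 7+6+2=15, value 30+38+40=108
- sack of grain+bale of cotton+spool of cable: weight 7+6+2=15, value 30+34+40=104
- pallet of tiles+crate of tools+spool of cable: weight 9+6+2=17, value 11+38+40=89
- bale of cotton+pallet of tiles+spool of cable: weight 6+9+2=17, value 34+11+40=85
Best: $112.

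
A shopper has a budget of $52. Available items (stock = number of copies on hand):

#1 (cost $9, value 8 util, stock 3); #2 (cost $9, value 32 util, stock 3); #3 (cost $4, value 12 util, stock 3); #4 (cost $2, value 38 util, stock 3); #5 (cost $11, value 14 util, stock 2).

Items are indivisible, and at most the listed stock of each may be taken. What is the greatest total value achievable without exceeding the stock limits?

Top feasible selections:
- 3×#2 + 2×#3 + 3×#4 + 1×#5: cost 52, value 248
- 3×#2 + 3×#3 + 3×#4: cost 45, value 246
Best: 248 util.

248 util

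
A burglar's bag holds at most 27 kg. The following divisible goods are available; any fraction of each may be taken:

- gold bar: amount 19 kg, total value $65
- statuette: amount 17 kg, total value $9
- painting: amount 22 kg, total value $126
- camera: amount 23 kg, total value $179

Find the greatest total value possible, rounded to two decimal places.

201.91

Take in order of value per unit:
- camera (179/23 per unit): all 23 → value 179, running total 179.00
- painting (126/22 per unit): 4 of 22 → value 4×126/22 = 22.9091, running total 201.91
Total 201.91.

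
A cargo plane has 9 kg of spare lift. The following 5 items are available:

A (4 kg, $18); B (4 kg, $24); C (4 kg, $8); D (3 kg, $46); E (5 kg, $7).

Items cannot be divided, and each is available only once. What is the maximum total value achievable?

$70

Check high-value combinations within 9 kg:
- B+D: weight 4+3=7, value 24+46=70
- A+D: weight 4+3=7, value 18+46=64
- C+D: weight 4+3=7, value 8+46=54
- D+E: weight 3+5=8, value 46+7=53
- D: weight 3, value 46
Best: $70.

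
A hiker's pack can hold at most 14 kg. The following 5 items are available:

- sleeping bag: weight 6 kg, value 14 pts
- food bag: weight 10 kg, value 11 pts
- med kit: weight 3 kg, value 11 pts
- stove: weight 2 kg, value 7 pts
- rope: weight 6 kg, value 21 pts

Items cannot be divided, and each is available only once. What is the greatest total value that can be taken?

Check high-value combinations within 14 kg:
- sleeping bag+stove+rope: weight 6+2+6=14, value 14+7+21=42
- med kit+stove+rope: weight 3+2+6=11, value 11+7+21=39
- sleeping bag+rope: weight 6+6=12, value 14+21=35
Best: 42 pts.

42 pts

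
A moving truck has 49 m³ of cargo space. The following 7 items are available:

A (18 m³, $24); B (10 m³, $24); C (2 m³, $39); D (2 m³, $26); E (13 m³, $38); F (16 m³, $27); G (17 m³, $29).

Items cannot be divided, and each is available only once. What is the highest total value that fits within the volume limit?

$156

Check high-value combinations within 49 m³:
- B+C+D+E+G: volume 10+2+2+13+17=44, value 24+39+26+38+29=156
- B+C+D+E+F: volume 10+2+2+13+16=43, value 24+39+26+38+27=154
- A+B+C+D+E: volume 18+10+2+2+13=45, value 24+24+39+26+38=151
Best: $156.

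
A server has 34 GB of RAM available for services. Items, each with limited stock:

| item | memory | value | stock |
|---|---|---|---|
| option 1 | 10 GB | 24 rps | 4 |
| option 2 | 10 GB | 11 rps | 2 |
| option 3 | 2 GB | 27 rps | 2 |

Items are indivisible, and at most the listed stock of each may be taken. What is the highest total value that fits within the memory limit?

Best selections within memory 34 and stock limits:
- 3×option 1 + 2×option 3: memory 34, value 126
- 2×option 1 + 1×option 2 + 2×option 3: memory 34, value 113
- 2×option 1 + 2×option 3: memory 24, value 102
Best: 126 rps.

126 rps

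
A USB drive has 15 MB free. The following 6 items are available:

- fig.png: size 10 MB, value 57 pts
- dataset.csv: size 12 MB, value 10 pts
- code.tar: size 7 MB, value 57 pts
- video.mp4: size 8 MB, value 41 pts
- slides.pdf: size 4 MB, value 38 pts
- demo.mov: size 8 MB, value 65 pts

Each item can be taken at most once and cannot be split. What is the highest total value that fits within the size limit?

122 pts

Check high-value combinations within 15 MB:
- code.tar+demo.mov: size 7+8=15, value 57+65=122
- slides.pdf+demo.mov: size 4+8=12, value 38+65=103
- code.tar+video.mp4: size 7+8=15, value 57+41=98
- code.tar+slides.pdf: size 7+4=11, value 57+38=95
- fig.png+slides.pdf: size 10+4=14, value 57+38=95
Best: 122 pts.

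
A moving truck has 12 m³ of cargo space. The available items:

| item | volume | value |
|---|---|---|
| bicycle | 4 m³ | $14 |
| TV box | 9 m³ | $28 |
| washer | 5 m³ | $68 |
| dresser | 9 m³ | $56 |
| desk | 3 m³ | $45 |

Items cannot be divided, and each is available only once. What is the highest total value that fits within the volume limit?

$127

Check high-value combinations within 12 m³:
- bicycle+washer+desk: volume 4+5+3=12, value 14+68+45=127
- washer+desk: volume 5+3=8, value 68+45=113
- dresser+desk: volume 9+3=12, value 56+45=101
Best: $127.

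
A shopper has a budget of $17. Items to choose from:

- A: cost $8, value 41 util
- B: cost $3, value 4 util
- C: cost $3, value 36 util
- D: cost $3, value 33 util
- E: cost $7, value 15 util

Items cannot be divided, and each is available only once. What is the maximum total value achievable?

This is a 0/1 knapsack; check combinations near the capacity.
- A+B+C+D: cost 8+3+3+3=17, value 41+4+36+33=114
- A+C+D: cost 8+3+3=14, value 41+36+33=110
- B+C+D+E: cost 3+3+3+7=16, value 4+36+33+15=88
Best: 114 util.

114 util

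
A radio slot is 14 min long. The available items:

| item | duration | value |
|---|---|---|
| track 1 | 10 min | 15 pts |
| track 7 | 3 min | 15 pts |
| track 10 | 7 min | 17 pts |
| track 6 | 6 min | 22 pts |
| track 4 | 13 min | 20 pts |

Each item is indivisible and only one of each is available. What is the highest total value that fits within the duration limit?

39 pts

Check high-value combinations within 14 min:
- track 10+track 6: duration 7+6=13, value 17+22=39
- track 7+track 6: duration 3+6=9, value 15+22=37
- track 7+track 10: duration 3+7=10, value 15+17=32
Best: 39 pts.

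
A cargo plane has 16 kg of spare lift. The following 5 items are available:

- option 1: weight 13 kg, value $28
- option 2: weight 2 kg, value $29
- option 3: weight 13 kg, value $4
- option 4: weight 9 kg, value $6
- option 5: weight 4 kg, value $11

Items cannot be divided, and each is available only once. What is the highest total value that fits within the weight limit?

$57

This is a 0/1 knapsack; check combinations near the capacity.
- option 1+option 2: weight 13+2=15, value 28+29=57
- option 2+option 4+option 5: weight 2+9+4=15, value 29+6+11=46
- option 2+option 5: weight 2+4=6, value 29+11=40
Best: $57.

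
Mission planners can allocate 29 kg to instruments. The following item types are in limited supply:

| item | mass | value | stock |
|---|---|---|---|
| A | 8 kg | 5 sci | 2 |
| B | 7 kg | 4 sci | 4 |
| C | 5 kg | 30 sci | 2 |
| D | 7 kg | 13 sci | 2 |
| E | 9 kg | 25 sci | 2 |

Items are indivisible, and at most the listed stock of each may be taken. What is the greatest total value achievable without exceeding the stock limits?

Top feasible selections:
- 2×C + 2×E: mass 28, value 110
- 2×C + 1×D + 1×E: mass 26, value 98
- 1×A + 2×C + 1×E: mass 27, value 90
Best: 110 sci.

110 sci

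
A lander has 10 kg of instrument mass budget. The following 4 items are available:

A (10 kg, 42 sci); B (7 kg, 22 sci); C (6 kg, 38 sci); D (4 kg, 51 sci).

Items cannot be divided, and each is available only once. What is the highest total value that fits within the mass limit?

89 sci

Check high-value combinations within 10 kg:
- C+D: mass 6+4=10, value 38+51=89
- D: mass 4, value 51
- A: mass 10, value 42
- C: mass 6, value 38
- B: mass 7, value 22
Best: 89 sci.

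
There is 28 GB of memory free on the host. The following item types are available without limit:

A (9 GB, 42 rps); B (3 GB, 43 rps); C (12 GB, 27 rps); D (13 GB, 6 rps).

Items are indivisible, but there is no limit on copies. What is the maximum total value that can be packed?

Best value-per-unit is B at 43/3, and filling with it alone uses memory 9×3=27. No mix of the others beats 9×43 = 387.

387 rps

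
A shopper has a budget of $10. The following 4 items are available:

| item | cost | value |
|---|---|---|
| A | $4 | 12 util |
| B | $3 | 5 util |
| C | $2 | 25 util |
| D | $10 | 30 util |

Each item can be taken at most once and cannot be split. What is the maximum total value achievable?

42 util

This is a 0/1 knapsack; check combinations near the capacity.
- A+B+C: cost 4+3+2=9, value 12+5+25=42
- A+C: cost 4+2=6, value 12+25=37
- B+C: cost 3+2=5, value 5+25=30
- D: cost 10, value 30
- C: cost 2, value 25
Best: 42 util.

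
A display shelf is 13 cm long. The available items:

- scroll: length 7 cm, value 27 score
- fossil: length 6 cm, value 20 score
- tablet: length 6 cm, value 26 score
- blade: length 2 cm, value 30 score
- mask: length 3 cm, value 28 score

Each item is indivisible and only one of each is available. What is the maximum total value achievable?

Check high-value combinations within 13 cm:
- scroll+blade+mask: length 7+2+3=12, value 27+30+28=85
- tablet+blade+mask: length 6+2+3=11, value 26+30+28=84
- fossil+blade+mask: length 6+2+3=11, value 20+30+28=78
- blade+mask: length 2+3=5, value 30+28=58
Best: 85 score.

85 score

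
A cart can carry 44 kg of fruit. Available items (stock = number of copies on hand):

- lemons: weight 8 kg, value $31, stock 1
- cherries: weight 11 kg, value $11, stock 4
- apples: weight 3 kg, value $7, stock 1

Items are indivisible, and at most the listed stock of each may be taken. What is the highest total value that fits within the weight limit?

$71

Top feasible selections:
- 1×lemons + 3×cherries + 1×apples: weight 44, value 71
- 1×lemons + 3×cherries: weight 41, value 64
- 1×lemons + 2×cherries + 1×apples: weight 33, value 60
- 1×lemons + 2×cherries: weight 30, value 53
Best: $71.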